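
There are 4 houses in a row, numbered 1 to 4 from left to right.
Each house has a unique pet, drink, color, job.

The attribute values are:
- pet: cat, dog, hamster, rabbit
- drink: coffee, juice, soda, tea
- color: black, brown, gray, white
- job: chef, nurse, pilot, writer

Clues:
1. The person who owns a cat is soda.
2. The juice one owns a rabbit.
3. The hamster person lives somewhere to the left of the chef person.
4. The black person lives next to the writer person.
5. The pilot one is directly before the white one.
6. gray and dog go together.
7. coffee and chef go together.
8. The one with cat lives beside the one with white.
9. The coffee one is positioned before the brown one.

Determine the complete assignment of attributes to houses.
Solution:

House | Pet | Drink | Color | Job
---------------------------------
  1   | cat | soda | black | pilot
  2   | hamster | tea | white | writer
  3   | dog | coffee | gray | chef
  4   | rabbit | juice | brown | nurse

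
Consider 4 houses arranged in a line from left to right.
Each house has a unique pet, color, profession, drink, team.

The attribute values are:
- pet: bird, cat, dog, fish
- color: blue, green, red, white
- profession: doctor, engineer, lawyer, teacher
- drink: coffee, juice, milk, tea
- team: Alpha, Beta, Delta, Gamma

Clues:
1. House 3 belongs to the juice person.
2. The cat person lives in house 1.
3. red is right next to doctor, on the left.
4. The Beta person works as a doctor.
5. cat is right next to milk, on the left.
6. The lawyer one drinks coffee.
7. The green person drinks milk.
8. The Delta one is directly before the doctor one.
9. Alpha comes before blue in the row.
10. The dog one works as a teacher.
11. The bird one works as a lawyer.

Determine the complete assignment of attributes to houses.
Solution:

House | Pet | Color | Profession | Drink | Team
-----------------------------------------------
  1   | cat | red | engineer | tea | Delta
  2   | fish | green | doctor | milk | Beta
  3   | dog | white | teacher | juice | Alpha
  4   | bird | blue | lawyer | coffee | Gamma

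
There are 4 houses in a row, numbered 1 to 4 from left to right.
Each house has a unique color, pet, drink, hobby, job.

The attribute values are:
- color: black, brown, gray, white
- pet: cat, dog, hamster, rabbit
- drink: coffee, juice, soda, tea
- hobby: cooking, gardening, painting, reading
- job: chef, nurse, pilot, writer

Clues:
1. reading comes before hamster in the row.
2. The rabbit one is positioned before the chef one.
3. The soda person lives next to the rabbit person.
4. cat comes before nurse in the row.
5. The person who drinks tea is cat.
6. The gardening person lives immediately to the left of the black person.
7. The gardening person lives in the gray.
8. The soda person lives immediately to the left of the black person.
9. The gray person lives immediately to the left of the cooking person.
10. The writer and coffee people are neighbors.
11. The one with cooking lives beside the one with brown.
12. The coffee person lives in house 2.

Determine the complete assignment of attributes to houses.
Solution:

House | Color | Pet | Drink | Hobby | Job
-----------------------------------------
  1   | gray | dog | soda | gardening | writer
  2   | black | rabbit | coffee | cooking | pilot
  3   | brown | cat | tea | reading | chef
  4   | white | hamster | juice | painting | nurse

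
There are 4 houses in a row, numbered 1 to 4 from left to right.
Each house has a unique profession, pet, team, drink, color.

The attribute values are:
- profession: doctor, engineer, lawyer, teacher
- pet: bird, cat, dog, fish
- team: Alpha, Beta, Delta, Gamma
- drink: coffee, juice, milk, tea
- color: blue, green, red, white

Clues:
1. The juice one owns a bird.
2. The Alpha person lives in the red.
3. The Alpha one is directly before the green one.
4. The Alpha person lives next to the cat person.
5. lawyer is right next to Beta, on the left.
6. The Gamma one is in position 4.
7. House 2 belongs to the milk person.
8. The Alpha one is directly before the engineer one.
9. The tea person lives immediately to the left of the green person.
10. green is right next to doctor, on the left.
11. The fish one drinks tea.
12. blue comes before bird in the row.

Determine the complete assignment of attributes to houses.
Solution:

House | Profession | Pet | Team | Drink | Color
-----------------------------------------------
  1   | lawyer | fish | Alpha | tea | red
  2   | engineer | cat | Beta | milk | green
  3   | doctor | dog | Delta | coffee | blue
  4   | teacher | bird | Gamma | juice | white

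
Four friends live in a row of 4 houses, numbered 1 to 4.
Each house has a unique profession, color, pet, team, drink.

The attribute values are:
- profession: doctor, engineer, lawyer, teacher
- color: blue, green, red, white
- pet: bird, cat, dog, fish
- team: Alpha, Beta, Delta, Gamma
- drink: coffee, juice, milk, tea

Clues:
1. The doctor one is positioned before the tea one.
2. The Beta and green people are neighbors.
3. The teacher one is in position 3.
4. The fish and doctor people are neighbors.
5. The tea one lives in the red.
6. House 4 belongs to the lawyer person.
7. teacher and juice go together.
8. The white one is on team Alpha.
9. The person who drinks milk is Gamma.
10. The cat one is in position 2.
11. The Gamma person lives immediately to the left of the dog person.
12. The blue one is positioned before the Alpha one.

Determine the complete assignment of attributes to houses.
Solution:

House | Profession | Color | Pet | Team | Drink
-----------------------------------------------
  1   | engineer | blue | fish | Beta | coffee
  2   | doctor | green | cat | Gamma | milk
  3   | teacher | white | dog | Alpha | juice
  4   | lawyer | red | bird | Delta | tea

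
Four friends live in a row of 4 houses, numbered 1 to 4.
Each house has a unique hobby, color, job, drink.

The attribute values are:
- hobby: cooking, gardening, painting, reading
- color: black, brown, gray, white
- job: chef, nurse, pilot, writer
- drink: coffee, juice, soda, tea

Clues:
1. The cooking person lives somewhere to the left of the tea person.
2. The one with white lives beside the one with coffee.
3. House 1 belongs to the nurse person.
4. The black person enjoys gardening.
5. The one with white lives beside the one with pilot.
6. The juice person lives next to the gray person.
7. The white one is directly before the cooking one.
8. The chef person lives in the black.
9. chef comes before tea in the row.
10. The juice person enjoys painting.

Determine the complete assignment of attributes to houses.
Solution:

House | Hobby | Color | Job | Drink
-----------------------------------
  1   | painting | white | nurse | juice
  2   | cooking | gray | pilot | coffee
  3   | gardening | black | chef | soda
  4   | reading | brown | writer | tea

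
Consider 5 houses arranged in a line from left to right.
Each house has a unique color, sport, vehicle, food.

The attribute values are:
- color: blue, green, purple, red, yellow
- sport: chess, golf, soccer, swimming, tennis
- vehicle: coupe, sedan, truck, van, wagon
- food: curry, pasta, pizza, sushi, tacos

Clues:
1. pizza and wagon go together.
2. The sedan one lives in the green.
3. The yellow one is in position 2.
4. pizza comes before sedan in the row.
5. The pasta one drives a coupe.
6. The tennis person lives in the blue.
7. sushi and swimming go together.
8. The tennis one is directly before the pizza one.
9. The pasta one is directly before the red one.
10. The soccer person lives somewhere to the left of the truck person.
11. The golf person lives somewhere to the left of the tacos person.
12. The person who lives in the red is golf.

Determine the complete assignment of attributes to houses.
Solution:

House | Color | Sport | Vehicle | Food
--------------------------------------
  1   | purple | soccer | van | curry
  2   | yellow | swimming | truck | sushi
  3   | blue | tennis | coupe | pasta
  4   | red | golf | wagon | pizza
  5   | green | chess | sedan | tacos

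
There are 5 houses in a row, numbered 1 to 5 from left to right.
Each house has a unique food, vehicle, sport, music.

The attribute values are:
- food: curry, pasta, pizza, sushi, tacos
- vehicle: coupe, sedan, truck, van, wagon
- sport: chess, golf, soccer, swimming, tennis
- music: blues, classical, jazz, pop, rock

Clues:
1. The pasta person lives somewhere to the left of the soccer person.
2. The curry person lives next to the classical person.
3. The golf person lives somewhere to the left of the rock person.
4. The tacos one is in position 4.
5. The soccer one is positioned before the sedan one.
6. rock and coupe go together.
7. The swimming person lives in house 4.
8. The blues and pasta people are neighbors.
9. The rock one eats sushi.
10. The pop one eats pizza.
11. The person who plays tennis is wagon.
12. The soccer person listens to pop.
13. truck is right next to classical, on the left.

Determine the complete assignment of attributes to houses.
Solution:

House | Food | Vehicle | Sport | Music
--------------------------------------
  1   | curry | truck | golf | blues
  2   | pasta | wagon | tennis | classical
  3   | pizza | van | soccer | pop
  4   | tacos | sedan | swimming | jazz
  5   | sushi | coupe | chess | rock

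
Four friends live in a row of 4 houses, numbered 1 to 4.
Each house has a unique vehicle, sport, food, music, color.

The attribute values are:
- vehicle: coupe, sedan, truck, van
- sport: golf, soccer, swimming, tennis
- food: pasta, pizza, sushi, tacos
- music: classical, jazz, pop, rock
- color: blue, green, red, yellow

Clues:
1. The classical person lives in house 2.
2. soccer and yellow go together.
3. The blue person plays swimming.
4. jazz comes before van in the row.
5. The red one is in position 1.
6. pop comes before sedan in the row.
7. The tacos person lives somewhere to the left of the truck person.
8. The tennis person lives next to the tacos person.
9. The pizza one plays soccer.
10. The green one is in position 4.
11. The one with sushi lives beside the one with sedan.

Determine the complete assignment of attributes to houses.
Solution:

House | Vehicle | Sport | Food | Music | Color
----------------------------------------------
  1   | coupe | tennis | sushi | pop | red
  2   | sedan | swimming | tacos | classical | blue
  3   | truck | soccer | pizza | jazz | yellow
  4   | van | golf | pasta | rock | green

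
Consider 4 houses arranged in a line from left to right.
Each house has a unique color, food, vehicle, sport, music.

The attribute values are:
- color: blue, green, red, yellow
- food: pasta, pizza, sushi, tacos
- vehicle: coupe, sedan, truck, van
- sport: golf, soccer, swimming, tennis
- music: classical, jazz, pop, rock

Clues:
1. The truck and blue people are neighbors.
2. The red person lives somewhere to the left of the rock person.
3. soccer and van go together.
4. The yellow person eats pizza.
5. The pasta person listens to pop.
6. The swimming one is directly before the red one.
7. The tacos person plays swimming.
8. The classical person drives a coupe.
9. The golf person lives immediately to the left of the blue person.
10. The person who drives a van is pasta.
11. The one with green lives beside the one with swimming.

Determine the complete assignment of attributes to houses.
Solution:

House | Color | Food | Vehicle | Sport | Music
----------------------------------------------
  1   | green | sushi | truck | golf | jazz
  2   | blue | tacos | coupe | swimming | classical
  3   | red | pasta | van | soccer | pop
  4   | yellow | pizza | sedan | tennis | rock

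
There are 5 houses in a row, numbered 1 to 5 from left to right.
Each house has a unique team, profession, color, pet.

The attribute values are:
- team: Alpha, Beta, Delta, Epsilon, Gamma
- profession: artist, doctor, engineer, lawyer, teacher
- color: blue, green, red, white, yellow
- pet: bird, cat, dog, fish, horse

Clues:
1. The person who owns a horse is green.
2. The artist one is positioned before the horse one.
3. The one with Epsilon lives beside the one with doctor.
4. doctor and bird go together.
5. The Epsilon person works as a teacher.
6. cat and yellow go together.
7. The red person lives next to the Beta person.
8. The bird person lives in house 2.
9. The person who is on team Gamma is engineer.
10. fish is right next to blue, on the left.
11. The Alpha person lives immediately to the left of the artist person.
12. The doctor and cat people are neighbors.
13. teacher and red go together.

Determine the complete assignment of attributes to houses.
Solution:

House | Team | Profession | Color | Pet
---------------------------------------
  1   | Epsilon | teacher | red | fish
  2   | Beta | doctor | blue | bird
  3   | Alpha | lawyer | yellow | cat
  4   | Delta | artist | white | dog
  5   | Gamma | engineer | green | horse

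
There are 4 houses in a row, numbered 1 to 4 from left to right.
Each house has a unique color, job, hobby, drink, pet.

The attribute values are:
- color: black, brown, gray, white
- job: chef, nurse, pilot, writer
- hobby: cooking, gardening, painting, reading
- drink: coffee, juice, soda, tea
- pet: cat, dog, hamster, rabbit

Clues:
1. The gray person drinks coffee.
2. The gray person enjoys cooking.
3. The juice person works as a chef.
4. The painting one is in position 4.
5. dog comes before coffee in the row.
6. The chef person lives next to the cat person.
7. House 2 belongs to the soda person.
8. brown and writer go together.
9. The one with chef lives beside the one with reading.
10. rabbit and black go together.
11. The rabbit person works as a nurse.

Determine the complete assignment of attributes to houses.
Solution:

House | Color | Job | Hobby | Drink | Pet
-----------------------------------------
  1   | white | chef | gardening | juice | dog
  2   | brown | writer | reading | soda | cat
  3   | gray | pilot | cooking | coffee | hamster
  4   | black | nurse | painting | tea | rabbit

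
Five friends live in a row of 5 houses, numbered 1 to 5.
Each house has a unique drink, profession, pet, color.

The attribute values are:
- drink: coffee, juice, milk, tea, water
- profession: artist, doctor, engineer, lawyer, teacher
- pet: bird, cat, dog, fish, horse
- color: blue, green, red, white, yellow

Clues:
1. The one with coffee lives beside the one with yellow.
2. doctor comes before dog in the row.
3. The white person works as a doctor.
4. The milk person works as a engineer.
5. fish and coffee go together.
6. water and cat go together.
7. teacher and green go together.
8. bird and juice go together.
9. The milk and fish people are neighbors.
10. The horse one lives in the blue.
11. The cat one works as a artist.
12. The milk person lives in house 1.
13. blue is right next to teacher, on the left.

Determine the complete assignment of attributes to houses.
Solution:

House | Drink | Profession | Pet | Color
----------------------------------------
  1   | milk | engineer | horse | blue
  2   | coffee | teacher | fish | green
  3   | water | artist | cat | yellow
  4   | juice | doctor | bird | white
  5   | tea | lawyer | dog | red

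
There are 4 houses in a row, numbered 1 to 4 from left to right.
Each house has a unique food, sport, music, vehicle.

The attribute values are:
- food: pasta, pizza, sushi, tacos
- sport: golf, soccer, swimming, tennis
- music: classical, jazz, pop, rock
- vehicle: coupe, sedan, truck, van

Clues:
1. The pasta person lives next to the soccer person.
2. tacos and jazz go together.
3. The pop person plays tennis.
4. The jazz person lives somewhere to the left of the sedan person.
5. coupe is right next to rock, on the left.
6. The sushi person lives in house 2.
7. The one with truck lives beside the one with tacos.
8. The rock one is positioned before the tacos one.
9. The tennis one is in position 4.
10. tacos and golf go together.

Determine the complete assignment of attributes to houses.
Solution:

House | Food | Sport | Music | Vehicle
--------------------------------------
  1   | pasta | swimming | classical | coupe
  2   | sushi | soccer | rock | truck
  3   | tacos | golf | jazz | van
  4   | pizza | tennis | pop | sedan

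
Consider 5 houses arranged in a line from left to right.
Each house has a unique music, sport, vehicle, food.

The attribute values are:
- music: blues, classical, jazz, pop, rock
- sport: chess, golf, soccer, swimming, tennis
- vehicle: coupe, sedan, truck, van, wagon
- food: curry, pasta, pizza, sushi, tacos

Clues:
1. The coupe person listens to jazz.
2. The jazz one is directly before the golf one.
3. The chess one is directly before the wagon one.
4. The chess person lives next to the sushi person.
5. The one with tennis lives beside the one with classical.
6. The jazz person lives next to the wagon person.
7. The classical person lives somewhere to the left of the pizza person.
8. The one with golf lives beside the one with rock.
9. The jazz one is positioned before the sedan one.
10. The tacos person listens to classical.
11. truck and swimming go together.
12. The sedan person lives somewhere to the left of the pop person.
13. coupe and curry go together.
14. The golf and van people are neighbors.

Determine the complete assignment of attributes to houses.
Solution:

House | Music | Sport | Vehicle | Food
--------------------------------------
  1   | jazz | chess | coupe | curry
  2   | blues | golf | wagon | sushi
  3   | rock | tennis | van | pasta
  4   | classical | soccer | sedan | tacos
  5   | pop | swimming | truck | pizza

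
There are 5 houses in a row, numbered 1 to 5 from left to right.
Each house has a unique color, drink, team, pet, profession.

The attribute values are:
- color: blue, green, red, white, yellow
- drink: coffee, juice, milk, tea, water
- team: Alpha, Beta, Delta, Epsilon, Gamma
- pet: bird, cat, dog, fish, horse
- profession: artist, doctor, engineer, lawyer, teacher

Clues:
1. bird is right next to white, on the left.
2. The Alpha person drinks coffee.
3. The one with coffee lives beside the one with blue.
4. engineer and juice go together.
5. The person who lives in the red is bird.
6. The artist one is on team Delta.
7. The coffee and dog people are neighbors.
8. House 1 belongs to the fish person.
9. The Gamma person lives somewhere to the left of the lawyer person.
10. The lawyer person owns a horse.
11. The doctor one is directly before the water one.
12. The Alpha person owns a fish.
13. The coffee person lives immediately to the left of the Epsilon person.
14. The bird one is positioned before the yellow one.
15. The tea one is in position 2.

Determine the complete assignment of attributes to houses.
Solution:

House | Color | Drink | Team | Pet | Profession
-----------------------------------------------
  1   | green | coffee | Alpha | fish | teacher
  2   | blue | tea | Epsilon | dog | doctor
  3   | red | water | Delta | bird | artist
  4   | white | juice | Gamma | cat | engineer
  5   | yellow | milk | Beta | horse | lawyer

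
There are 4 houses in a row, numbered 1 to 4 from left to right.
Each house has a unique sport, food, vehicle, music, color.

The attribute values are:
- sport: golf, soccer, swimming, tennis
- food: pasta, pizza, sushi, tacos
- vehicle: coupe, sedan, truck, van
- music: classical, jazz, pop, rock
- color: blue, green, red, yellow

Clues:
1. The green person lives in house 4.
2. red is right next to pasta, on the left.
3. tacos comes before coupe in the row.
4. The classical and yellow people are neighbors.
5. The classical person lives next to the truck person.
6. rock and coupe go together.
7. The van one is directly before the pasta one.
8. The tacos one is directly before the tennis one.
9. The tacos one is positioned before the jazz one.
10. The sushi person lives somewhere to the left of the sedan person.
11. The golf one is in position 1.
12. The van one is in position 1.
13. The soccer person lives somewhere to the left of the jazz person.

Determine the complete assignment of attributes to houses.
Solution:

House | Sport | Food | Vehicle | Music | Color
----------------------------------------------
  1   | golf | tacos | van | classical | red
  2   | tennis | pasta | truck | pop | yellow
  3   | soccer | sushi | coupe | rock | blue
  4   | swimming | pizza | sedan | jazz | green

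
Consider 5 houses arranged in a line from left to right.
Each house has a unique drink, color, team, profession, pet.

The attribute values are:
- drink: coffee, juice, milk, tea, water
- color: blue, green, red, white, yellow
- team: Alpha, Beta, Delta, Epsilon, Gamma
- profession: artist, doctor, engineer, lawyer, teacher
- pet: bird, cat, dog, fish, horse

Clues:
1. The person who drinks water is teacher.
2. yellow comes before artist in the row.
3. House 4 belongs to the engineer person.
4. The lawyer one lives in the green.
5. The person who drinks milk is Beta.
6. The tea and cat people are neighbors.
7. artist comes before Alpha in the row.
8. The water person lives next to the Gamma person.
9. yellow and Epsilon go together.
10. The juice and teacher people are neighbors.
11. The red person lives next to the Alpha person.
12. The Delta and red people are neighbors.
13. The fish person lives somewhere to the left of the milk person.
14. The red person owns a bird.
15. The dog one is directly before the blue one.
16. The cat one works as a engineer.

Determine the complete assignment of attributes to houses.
Solution:

House | Drink | Color | Team | Profession | Pet
-----------------------------------------------
  1   | juice | yellow | Epsilon | doctor | dog
  2   | water | blue | Delta | teacher | fish
  3   | tea | red | Gamma | artist | bird
  4   | coffee | white | Alpha | engineer | cat
  5   | milk | green | Beta | lawyer | horse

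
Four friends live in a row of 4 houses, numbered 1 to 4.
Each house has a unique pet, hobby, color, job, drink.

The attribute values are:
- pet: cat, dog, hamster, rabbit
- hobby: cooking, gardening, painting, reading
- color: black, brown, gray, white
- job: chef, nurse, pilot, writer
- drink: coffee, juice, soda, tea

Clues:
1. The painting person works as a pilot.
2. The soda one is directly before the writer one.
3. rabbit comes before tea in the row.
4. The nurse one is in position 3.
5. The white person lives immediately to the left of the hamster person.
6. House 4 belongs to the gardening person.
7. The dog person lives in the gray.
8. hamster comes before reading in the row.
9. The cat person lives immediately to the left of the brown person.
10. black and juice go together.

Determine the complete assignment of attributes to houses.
Solution:

House | Pet | Hobby | Color | Job | Drink
-----------------------------------------
  1   | cat | painting | white | pilot | soda
  2   | hamster | cooking | brown | writer | coffee
  3   | rabbit | reading | black | nurse | juice
  4   | dog | gardening | gray | chef | tea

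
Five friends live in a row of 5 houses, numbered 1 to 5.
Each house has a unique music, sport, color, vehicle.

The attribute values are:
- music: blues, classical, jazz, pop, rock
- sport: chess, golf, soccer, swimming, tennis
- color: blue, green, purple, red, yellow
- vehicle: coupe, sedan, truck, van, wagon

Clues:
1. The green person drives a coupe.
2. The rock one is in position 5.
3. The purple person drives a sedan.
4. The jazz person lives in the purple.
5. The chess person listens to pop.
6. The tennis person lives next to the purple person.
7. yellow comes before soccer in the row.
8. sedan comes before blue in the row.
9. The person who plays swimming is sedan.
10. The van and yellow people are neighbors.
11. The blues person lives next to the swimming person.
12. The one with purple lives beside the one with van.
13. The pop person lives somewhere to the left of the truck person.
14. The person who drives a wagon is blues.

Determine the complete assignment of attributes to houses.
Solution:

House | Music | Sport | Color | Vehicle
---------------------------------------
  1   | blues | tennis | red | wagon
  2   | jazz | swimming | purple | sedan
  3   | pop | chess | blue | van
  4   | classical | golf | yellow | truck
  5   | rock | soccer | green | coupe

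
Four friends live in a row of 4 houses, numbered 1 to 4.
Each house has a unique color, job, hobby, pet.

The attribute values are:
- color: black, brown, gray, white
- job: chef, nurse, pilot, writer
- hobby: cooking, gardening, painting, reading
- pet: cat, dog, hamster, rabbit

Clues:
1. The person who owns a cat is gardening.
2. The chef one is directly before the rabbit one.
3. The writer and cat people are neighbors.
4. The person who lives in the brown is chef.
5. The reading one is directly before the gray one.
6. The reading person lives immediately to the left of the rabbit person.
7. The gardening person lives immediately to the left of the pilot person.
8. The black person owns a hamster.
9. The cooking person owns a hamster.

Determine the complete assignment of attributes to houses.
Solution:

House | Color | Job | Hobby | Pet
---------------------------------
  1   | brown | chef | reading | dog
  2   | gray | writer | painting | rabbit
  3   | white | nurse | gardening | cat
  4   | black | pilot | cooking | hamster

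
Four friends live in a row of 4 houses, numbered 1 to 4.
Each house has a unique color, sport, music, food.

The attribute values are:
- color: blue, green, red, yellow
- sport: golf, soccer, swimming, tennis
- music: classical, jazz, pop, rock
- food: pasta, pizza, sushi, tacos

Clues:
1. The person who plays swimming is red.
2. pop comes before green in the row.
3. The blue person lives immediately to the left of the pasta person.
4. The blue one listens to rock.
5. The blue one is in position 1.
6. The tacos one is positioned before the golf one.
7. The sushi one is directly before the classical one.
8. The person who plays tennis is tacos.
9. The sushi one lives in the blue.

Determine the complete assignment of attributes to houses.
Solution:

House | Color | Sport | Music | Food
------------------------------------
  1   | blue | soccer | rock | sushi
  2   | red | swimming | classical | pasta
  3   | yellow | tennis | pop | tacos
  4   | green | golf | jazz | pizza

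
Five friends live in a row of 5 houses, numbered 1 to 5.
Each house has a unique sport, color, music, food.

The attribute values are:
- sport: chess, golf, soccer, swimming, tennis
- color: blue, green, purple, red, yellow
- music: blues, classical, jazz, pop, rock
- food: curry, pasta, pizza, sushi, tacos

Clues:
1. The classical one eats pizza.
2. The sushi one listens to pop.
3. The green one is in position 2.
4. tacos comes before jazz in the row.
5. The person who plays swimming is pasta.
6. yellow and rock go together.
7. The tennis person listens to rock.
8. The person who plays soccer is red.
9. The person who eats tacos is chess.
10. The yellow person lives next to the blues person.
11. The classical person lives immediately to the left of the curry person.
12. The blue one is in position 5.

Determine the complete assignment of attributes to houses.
Solution:

House | Sport | Color | Music | Food
------------------------------------
  1   | soccer | red | pop | sushi
  2   | golf | green | classical | pizza
  3   | tennis | yellow | rock | curry
  4   | chess | purple | blues | tacos
  5   | swimming | blue | jazz | pasta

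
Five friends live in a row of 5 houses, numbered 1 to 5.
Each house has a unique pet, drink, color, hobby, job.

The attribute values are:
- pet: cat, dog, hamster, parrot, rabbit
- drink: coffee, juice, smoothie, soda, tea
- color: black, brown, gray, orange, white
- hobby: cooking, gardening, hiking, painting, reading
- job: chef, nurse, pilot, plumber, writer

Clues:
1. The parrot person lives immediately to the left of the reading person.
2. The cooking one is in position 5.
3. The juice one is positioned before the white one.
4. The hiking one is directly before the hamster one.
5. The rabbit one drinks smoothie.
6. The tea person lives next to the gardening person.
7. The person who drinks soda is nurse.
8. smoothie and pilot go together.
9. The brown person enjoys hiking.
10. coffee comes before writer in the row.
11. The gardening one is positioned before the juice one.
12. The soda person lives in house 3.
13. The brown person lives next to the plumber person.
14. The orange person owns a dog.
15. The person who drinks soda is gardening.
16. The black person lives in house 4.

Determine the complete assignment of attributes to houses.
Solution:

House | Pet | Drink | Color | Hobby | Job
-----------------------------------------
  1   | parrot | coffee | brown | hiking | chef
  2   | hamster | tea | gray | reading | plumber
  3   | dog | soda | orange | gardening | nurse
  4   | cat | juice | black | painting | writer
  5   | rabbit | smoothie | white | cooking | pilot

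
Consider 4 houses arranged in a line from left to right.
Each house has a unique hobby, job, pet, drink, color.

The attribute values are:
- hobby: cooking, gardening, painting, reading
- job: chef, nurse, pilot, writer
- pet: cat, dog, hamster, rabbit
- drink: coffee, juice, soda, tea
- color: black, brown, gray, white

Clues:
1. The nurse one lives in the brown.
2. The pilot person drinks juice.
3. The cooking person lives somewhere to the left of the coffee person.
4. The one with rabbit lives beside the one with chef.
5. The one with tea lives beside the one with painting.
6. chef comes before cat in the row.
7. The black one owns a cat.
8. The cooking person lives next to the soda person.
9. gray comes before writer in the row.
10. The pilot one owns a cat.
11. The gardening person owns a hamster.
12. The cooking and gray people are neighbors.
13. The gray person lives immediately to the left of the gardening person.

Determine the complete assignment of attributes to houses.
Solution:

House | Hobby | Job | Pet | Drink | Color
-----------------------------------------
  1   | cooking | nurse | rabbit | tea | brown
  2   | painting | chef | dog | soda | gray
  3   | gardening | writer | hamster | coffee | white
  4   | reading | pilot | cat | juice | black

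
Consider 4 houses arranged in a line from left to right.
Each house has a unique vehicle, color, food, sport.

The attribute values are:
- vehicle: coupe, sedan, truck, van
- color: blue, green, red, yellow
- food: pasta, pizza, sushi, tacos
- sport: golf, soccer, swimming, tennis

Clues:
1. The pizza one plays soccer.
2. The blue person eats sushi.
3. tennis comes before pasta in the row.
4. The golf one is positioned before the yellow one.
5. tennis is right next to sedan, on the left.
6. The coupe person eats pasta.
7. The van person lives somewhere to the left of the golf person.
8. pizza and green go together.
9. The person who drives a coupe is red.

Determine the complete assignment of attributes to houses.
Solution:

House | Vehicle | Color | Food | Sport
--------------------------------------
  1   | van | blue | sushi | tennis
  2   | sedan | green | pizza | soccer
  3   | coupe | red | pasta | golf
  4   | truck | yellow | tacos | swimming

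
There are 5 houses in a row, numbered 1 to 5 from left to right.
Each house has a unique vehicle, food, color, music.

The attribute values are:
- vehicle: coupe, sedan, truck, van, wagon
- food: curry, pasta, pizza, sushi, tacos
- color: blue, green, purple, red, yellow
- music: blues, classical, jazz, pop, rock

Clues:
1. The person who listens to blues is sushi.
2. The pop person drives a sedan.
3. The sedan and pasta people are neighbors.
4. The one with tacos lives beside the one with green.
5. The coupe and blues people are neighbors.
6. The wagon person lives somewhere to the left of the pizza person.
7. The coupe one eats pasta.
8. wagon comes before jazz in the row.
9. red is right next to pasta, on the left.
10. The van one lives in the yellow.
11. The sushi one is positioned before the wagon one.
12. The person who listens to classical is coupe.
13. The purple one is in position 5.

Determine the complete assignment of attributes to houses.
Solution:

House | Vehicle | Food | Color | Music
--------------------------------------
  1   | sedan | tacos | red | pop
  2   | coupe | pasta | green | classical
  3   | van | sushi | yellow | blues
  4   | wagon | curry | blue | rock
  5   | truck | pizza | purple | jazz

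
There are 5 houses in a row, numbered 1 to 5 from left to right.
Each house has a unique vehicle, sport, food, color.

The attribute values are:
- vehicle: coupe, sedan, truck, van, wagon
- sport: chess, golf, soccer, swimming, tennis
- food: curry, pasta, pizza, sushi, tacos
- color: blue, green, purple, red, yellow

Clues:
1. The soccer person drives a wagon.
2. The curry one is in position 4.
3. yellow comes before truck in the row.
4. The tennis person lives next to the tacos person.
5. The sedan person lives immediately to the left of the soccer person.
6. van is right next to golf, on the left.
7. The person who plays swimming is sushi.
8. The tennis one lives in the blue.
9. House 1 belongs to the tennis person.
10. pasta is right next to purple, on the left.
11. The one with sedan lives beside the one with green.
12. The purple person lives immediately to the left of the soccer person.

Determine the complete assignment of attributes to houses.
Solution:

House | Vehicle | Sport | Food | Color
--------------------------------------
  1   | van | tennis | pasta | blue
  2   | sedan | golf | tacos | purple
  3   | wagon | soccer | pizza | green
  4   | coupe | chess | curry | yellow
  5   | truck | swimming | sushi | red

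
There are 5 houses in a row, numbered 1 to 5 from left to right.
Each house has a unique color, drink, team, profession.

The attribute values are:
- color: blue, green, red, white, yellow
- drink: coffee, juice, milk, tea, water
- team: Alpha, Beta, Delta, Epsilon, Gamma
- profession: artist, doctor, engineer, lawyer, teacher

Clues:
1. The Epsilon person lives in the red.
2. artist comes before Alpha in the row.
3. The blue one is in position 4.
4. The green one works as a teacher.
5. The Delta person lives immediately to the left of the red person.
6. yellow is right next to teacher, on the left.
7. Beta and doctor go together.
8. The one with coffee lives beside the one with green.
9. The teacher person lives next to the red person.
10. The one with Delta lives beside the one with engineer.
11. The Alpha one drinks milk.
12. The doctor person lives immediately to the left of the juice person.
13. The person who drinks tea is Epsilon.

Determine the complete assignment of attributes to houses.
Solution:

House | Color | Drink | Team | Profession
-----------------------------------------
  1   | yellow | coffee | Beta | doctor
  2   | green | juice | Delta | teacher
  3   | red | tea | Epsilon | engineer
  4   | blue | water | Gamma | artist
  5   | white | milk | Alpha | lawyer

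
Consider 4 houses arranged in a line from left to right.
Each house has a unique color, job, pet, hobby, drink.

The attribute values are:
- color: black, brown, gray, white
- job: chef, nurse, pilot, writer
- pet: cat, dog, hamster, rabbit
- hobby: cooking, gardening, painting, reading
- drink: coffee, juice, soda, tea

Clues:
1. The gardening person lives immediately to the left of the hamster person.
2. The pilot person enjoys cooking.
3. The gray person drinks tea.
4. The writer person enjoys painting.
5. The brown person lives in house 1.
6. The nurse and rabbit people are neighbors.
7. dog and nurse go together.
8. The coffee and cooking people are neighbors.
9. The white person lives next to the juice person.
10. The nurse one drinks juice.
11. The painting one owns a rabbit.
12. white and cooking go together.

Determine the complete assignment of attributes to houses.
Solution:

House | Color | Job | Pet | Hobby | Drink
-----------------------------------------
  1   | brown | chef | cat | gardening | coffee
  2   | white | pilot | hamster | cooking | soda
  3   | black | nurse | dog | reading | juice
  4   | gray | writer | rabbit | painting | tea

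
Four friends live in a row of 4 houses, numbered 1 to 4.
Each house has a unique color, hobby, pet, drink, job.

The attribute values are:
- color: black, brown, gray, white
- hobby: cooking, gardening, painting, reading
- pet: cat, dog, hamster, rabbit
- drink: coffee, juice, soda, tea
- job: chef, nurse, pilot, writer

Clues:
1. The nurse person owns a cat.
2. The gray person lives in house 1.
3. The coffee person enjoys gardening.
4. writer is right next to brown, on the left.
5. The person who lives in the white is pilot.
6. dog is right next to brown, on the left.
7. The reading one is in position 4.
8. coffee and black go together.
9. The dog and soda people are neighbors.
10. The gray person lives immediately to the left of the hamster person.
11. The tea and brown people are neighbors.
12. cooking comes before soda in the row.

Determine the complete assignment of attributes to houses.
Solution:

House | Color | Hobby | Pet | Drink | Job
-----------------------------------------
  1   | gray | cooking | dog | tea | writer
  2   | brown | painting | hamster | soda | chef
  3   | black | gardening | cat | coffee | nurse
  4   | white | reading | rabbit | juice | pilot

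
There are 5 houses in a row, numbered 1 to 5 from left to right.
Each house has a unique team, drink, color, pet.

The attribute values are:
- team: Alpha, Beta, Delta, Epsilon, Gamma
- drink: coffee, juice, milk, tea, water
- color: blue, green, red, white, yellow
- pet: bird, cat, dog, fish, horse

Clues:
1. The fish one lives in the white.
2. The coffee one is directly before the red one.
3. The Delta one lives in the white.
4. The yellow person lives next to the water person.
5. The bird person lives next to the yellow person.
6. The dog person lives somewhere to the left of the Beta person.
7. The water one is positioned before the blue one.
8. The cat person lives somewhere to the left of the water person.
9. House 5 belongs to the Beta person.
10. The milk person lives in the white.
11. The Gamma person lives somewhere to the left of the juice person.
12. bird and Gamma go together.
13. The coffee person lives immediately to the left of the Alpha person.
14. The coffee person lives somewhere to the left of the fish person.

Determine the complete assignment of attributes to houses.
Solution:

House | Team | Drink | Color | Pet
----------------------------------
  1   | Gamma | tea | green | bird
  2   | Epsilon | coffee | yellow | cat
  3   | Alpha | water | red | dog
  4   | Delta | milk | white | fish
  5   | Beta | juice | blue | horse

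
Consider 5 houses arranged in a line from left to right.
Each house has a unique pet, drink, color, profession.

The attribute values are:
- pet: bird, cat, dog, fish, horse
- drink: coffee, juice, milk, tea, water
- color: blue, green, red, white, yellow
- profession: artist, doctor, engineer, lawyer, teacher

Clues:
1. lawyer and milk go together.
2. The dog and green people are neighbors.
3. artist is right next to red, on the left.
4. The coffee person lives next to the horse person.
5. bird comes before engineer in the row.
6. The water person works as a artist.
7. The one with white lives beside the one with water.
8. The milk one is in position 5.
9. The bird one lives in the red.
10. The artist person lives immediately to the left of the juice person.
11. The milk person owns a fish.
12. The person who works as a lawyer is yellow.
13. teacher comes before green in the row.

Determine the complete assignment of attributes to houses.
Solution:

House | Pet | Drink | Color | Profession
----------------------------------------
  1   | dog | coffee | white | teacher
  2   | horse | water | green | artist
  3   | bird | juice | red | doctor
  4   | cat | tea | blue | engineer
  5   | fish | milk | yellow | lawyer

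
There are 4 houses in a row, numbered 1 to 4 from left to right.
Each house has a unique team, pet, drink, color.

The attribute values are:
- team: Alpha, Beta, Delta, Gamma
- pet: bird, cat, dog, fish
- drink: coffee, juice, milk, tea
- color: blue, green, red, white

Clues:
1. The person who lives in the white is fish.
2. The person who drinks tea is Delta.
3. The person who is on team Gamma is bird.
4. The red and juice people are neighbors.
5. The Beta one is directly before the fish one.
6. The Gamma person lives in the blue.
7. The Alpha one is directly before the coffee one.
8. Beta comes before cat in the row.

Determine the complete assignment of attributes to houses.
Solution:

House | Team | Pet | Drink | Color
----------------------------------
  1   | Beta | dog | milk | red
  2   | Alpha | fish | juice | white
  3   | Gamma | bird | coffee | blue
  4   | Delta | cat | tea | green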